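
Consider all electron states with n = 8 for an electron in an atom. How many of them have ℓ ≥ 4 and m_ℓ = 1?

With n = 8 the allowed ℓ are 0, 1, …, 7.
Contributions: ℓ=4 → 1; ℓ=5 → 1; ℓ=6 → 1; ℓ=7 → 1.
Orbitals: 1 + 1 + 1 + 1 = 4. Each orbital carries two spin states, so 4 × 2 = 8 states.

8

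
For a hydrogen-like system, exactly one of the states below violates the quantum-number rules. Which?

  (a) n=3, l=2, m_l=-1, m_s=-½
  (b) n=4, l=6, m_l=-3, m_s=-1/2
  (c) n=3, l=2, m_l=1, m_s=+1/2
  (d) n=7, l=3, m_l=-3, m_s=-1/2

(b) has l = 6 ≥ n = 4, violating 0 ≤ l ≤ n−1.
The remaining sets (a), (c), (d) satisfy all four rules.

(b)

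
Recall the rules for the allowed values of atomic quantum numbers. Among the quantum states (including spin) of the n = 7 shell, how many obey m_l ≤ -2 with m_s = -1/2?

Go through l = 0, …, 6 (the values permitted for n = 7).
Per l-value: l=2 → 1; l=3 → 2; l=4 → 3; l=5 → 4; l=6 → 5.
Orbitals: 1 + 2 + 3 + 4 + 5 = 15. With m_s fixed to a single value there is one state per orbital, giving 15 states.

15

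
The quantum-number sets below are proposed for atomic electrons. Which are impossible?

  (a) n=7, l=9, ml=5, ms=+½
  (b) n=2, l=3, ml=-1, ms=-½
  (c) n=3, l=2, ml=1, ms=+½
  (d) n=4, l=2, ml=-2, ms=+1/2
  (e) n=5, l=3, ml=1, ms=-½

(a) and (b)

(a) has l = 9 ≥ n = 7, violating 0 ≤ l ≤ n−1.
(b) has l = 3 ≥ n = 2, violating 0 ≤ l ≤ n−1.
The remaining sets (c), (d), (e) satisfy all four rules.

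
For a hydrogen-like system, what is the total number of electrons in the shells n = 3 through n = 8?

398

Shell n has n² orbitals: 3²=9 + 4²=16 + 5²=25 + 6²=36 + 7²=49 + 8²=64 = 199 orbitals.
Two spin states per orbital: 2 × 199 = 398 electrons.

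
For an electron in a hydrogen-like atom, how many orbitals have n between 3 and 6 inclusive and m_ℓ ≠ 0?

Go shell by shell, enumerating (ℓ, m_ℓ) with m_ℓ ≠ 0:
n=3 → 6; n=4 → 12; n=5 → 20; n=6 → 30.
Total orbitals: 6 + 12 + 20 + 30 = 68.

68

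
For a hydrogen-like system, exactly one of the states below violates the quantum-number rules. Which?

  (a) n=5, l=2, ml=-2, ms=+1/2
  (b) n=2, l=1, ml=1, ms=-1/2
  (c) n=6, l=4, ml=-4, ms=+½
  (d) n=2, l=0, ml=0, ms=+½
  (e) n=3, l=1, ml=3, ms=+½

(e) has |ml| = 3 > l = 1, violating −l ≤ ml ≤ l.
The remaining sets (a), (b), (c), (d) satisfy all four rules.

(e)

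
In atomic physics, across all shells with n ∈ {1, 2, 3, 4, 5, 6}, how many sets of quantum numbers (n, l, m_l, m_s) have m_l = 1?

Count contributing orbitals for each principal shell:
n=2 → 1; n=3 → 2; n=4 → 3; n=5 → 4; n=6 → 5.
Orbitals: 1 + 2 + 3 + 4 + 5 = 15. Including both spin states (m_s = ±1/2) gives 2 × 15 = 30 states.

30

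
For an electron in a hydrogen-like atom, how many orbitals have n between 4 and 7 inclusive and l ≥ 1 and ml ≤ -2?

For each n in the range, tally the orbitals obeying l ≥ 1 and ml ≤ -2:
n=4 → 3; n=5 → 6; n=6 → 10; n=7 → 15.
Total orbitals: 3 + 6 + 10 + 15 = 34.

34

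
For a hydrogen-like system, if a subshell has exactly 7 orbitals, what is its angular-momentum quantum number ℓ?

2ℓ+1 = 7 gives ℓ = 3.

ℓ = 3 (f)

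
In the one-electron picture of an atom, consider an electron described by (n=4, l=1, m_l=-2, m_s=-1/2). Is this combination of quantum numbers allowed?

No

The magnetic quantum number must satisfy −l ≤ m_l ≤ l. With l = 1, m_l can only be -1, 0, 1, so m_l = -2 is forbidden.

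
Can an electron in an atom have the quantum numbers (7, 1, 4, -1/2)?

The magnetic quantum number must satisfy −l ≤ m_l ≤ l. With l = 1, m_l can only be -1, 0, 1, so m_l = 4 is forbidden.

Invalid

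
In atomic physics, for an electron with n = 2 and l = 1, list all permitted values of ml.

-1, 0, 1

ml takes every integer from −l to +l. With l = 1 that gives the 3 values -1, 0, 1.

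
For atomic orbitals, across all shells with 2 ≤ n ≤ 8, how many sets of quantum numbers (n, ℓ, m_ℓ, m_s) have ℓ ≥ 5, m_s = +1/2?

For each n in the range, tally the orbitals obeying ℓ ≥ 5:
n=6 → 11; n=7 → 24; n=8 → 39.
Orbitals: 11 + 24 + 39 = 74. With m_s fixed to +1/2 there is one state per orbital, so 74 states.

74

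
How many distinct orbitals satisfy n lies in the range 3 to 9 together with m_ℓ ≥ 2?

84

Per-shell orbital counts meeting the constraint:
n=3 → 1; n=4 → 3; n=5 → 6; n=6 → 10; n=7 → 15; n=8 → 21; n=9 → 28.
Total orbitals: 1 + 3 + 6 + 10 + 15 + 21 + 28 = 84.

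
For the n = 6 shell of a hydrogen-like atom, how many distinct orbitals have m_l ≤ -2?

For n = 6, l ranges over 0 … 5.
Per l-value: l=2 → 1; l=3 → 2; l=4 → 3; l=5 → 4.
Total orbitals: 1 + 2 + 3 + 4 = 10.

10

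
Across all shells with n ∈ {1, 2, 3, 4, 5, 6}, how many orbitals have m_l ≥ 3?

For each n in the range, tally the orbitals obeying m_l ≥ 3:
n=4 → 1; n=5 → 3; n=6 → 6.
Total orbitals: 1 + 3 + 6 = 10.

10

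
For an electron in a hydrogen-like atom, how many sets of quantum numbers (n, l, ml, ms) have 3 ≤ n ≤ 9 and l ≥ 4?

Treat each shell separately and count matching orbitals:
n=5 → 9; n=6 → 20; n=7 → 33; n=8 → 48; n=9 → 65.
Orbitals: 9 + 20 + 33 + 48 + 65 = 175. Including both spin states (ms = ±1/2) gives 2 × 175 = 350 states.

350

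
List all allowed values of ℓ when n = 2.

ℓ is an integer with 0 ≤ ℓ ≤ n−1, so for n = 2: ℓ = 0, 1.

0, 1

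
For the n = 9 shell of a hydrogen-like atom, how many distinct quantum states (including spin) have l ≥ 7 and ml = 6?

Go through l = 0, …, 8 (the values permitted for n = 9).
The (l, ml) pairs meeting l ≥ 7 and ml = 6 give: l=7 → 1; l=8 → 1.
Orbitals: 1 + 1 = 2. Each orbital carries two spin states, so 2 × 2 = 4 states.

4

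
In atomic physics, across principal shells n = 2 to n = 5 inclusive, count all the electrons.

108

Shell n has n² orbitals: 2²=4 + 3²=9 + 4²=16 + 5²=25 = 54 orbitals.
Two spin states per orbital: 2 × 54 = 108 electrons.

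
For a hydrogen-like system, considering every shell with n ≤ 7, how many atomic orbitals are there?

Total orbitals = 1² + 2² + 3² + 4² + 5² + 6² + 7² = 140.

140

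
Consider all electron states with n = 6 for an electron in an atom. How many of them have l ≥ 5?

22

For n = 6, l ranges over 0 … 5.
Per l-value: l=5 → 11.
Orbitals: 11. Each orbital carries two spin states, so 11 × 2 = 22 states.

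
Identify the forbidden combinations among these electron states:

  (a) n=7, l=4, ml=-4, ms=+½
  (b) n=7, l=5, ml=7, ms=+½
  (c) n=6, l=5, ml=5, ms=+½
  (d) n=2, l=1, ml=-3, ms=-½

(b) has |ml| = 7 > l = 5, violating −l ≤ ml ≤ l.
(d) has |ml| = 3 > l = 1, violating −l ≤ ml ≤ l.
The remaining sets (a), (c) satisfy all four rules.

(b) and (d)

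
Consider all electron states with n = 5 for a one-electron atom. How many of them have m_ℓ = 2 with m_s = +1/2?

The n = 5 shell has ℓ = 0 through 4; check each.
The (ℓ, m_ℓ) pairs meeting m_ℓ = 2 give: ℓ=2 → 1; ℓ=3 → 1; ℓ=4 → 1.
Orbitals: 1 + 1 + 1 = 3. With m_s fixed to a single value there is one state per orbital, giving 3 states.

3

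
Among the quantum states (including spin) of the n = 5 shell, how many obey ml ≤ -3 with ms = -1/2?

3

Orbitals with ml ≤ -3, by l: l=3 → 1; l=4 → 2.
Orbitals: 1 + 2 = 3. With ms fixed to a single value there is one state per orbital, giving 3 states.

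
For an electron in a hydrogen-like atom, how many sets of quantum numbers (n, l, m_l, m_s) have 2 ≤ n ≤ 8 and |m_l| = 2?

84

Work shell by shell — for each n, count the (l, m_l) pairs that satisfy |m_l| = 2:
n=3 → 2; n=4 → 4; n=5 → 6; n=6 → 8; n=7 → 10; n=8 → 12.
Orbitals: 2 + 4 + 6 + 8 + 10 + 12 = 42. Including both spin states (m_s = ±1/2) gives 2 × 42 = 84 states.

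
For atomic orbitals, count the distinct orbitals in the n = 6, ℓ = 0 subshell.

A subshell has 2ℓ+1 orbitals; with ℓ = 0, that's 1.

1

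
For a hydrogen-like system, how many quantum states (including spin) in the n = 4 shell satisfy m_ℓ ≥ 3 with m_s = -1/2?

1

Orbitals with m_ℓ ≥ 3, by ℓ: ℓ=3 → 1.
Orbitals: 1. With m_s fixed to a single value there is one state per orbital, giving 1 state.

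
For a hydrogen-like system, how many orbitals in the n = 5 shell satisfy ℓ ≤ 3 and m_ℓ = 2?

2

The n = 5 shell has ℓ = 0 through 4; check each.
Per ℓ-value: ℓ=2 → 1; ℓ=3 → 1.
Total orbitals: 1 + 1 = 2.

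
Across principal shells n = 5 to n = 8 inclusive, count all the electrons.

348

Shell n has n² orbitals: 5²=25 + 6²=36 + 7²=49 + 8²=64 = 174 orbitals.
Two spin states per orbital: 2 × 174 = 348 electrons.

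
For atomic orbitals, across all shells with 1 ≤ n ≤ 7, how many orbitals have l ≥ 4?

Per-shell orbital counts meeting the constraint:
n=5 → 9; n=6 → 20; n=7 → 33.
Total orbitals: 9 + 20 + 33 = 62.

62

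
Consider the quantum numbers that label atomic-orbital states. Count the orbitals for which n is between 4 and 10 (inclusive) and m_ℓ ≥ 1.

161

Work shell by shell — for each n, count the (ℓ, m_ℓ) pairs that satisfy m_ℓ ≥ 1:
n=4 → 6; n=5 → 10; n=6 → 15; n=7 → 21; n=8 → 28; n=9 → 36; n=10 → 45.
Total orbitals: 6 + 10 + 15 + 21 + 28 + 36 + 45 = 161.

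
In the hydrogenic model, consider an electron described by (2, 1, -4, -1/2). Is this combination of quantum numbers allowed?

No

The magnetic quantum number must satisfy −ℓ ≤ m_ℓ ≤ ℓ. With ℓ = 1, m_ℓ can only be -1, 0, 1, so m_ℓ = -4 is forbidden.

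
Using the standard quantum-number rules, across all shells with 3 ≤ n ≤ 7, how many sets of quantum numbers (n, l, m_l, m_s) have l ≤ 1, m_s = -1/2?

20

Count contributing orbitals for each principal shell:
n=3 → 4; n=4 → 4; n=5 → 4; n=6 → 4; n=7 → 4.
Orbitals: 4 + 4 + 4 + 4 + 4 = 20. With m_s fixed to -1/2 there is one state per orbital, so 20 states.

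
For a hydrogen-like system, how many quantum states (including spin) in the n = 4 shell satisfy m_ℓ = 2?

With n = 4 the allowed ℓ are 0, 1, …, 3.
Contributions: ℓ=2 → 1; ℓ=3 → 1.
Orbitals: 1 + 1 = 2. Each orbital carries two spin states, so 2 × 2 = 4 states.

4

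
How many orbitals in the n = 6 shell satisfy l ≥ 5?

11

Go through l = 0, …, 5 (the values permitted for n = 6).
Orbitals with l ≥ 5, by l: l=5 → 11.
Total orbitals: 11.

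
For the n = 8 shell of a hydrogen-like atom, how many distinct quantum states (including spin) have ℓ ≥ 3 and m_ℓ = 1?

10

With n = 8 the allowed ℓ are 0, 1, …, 7.
The (ℓ, m_ℓ) pairs meeting ℓ ≥ 3 and m_ℓ = 1 give: ℓ=3 → 1; ℓ=4 → 1; ℓ=5 → 1; ℓ=6 → 1; ℓ=7 → 1.
Orbitals: 1 + 1 + 1 + 1 + 1 = 5. Each orbital carries two spin states, so 5 × 2 = 10 states.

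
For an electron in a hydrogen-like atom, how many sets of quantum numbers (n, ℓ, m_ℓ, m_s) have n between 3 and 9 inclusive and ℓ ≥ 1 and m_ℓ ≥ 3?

112

For each n in the range, tally the orbitals obeying ℓ ≥ 1 and m_ℓ ≥ 3:
n=4 → 1; n=5 → 3; n=6 → 6; n=7 → 10; n=8 → 15; n=9 → 21.
Orbitals: 1 + 3 + 6 + 10 + 15 + 21 = 56. Including both spin states (m_s = ±1/2) gives 2 × 56 = 112 states.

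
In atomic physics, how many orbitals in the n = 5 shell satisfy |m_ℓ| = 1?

With n = 5 the allowed ℓ are 0, 1, …, 4.
Contributions: ℓ=1 → 2; ℓ=2 → 2; ℓ=3 → 2; ℓ=4 → 2.
Total orbitals: 2 + 2 + 2 + 2 = 8.

8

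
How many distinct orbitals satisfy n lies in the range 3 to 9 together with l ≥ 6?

86

Work shell by shell — for each n, count the (l, ml) pairs that satisfy l ≥ 6:
n=7 → 13; n=8 → 28; n=9 → 45.
Total orbitals: 13 + 28 + 45 = 86.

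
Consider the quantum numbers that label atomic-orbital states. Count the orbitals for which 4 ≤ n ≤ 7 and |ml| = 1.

Treat each shell separately and count matching orbitals:
n=4 → 6; n=5 → 8; n=6 → 10; n=7 → 12.
Total orbitals: 6 + 8 + 10 + 12 = 36.

36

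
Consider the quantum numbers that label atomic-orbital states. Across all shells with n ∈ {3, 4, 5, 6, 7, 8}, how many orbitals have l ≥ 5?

Treat each shell separately and count matching orbitals:
n=6 → 11; n=7 → 24; n=8 → 39.
Total orbitals: 11 + 24 + 39 = 74.

74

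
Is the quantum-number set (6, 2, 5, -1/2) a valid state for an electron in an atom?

Invalid

The magnetic quantum number must satisfy −ℓ ≤ m_ℓ ≤ ℓ. With ℓ = 2, m_ℓ can only be -2, -1, 0, 1, 2, so m_ℓ = 5 is forbidden.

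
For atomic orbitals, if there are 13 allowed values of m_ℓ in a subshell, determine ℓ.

m_ℓ ranges over 2ℓ+1 integers, so 2ℓ+1 = 13 ⇒ ℓ = 6.

ℓ = 6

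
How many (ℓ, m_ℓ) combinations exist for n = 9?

The n = 9 shell contains n² = 9² = 81 orbitals.

81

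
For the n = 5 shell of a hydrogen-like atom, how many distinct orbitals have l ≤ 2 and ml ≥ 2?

1

With n = 5 the allowed l are 0, 1, …, 4.
Per l-value: l=2 → 1.
Total orbitals: 1.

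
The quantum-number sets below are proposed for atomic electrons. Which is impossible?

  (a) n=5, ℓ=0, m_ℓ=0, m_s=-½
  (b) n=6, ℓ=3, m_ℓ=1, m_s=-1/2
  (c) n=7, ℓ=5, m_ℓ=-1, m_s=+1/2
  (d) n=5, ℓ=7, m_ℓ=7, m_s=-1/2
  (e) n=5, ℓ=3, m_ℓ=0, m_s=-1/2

(d) has ℓ = 7 ≥ n = 5, violating 0 ≤ ℓ ≤ n−1.
The remaining sets (a), (b), (c), (e) satisfy all four rules.

(d)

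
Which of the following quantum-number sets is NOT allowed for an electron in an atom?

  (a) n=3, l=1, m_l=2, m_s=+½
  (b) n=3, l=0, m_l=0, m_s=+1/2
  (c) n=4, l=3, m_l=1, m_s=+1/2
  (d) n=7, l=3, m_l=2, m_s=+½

(a)

(a) has |m_l| = 2 > l = 1, violating −l ≤ m_l ≤ l.
The remaining sets (b), (c), (d) satisfy all four rules.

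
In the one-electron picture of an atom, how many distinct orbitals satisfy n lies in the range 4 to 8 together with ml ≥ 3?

35

Treat each shell separately and count matching orbitals:
n=4 → 1; n=5 → 3; n=6 → 6; n=7 → 10; n=8 → 15.
Total orbitals: 1 + 3 + 6 + 10 + 15 = 35.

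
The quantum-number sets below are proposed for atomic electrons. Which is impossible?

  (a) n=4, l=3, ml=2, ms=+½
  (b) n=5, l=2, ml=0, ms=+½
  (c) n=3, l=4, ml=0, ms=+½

(c)

(c) has l = 4 ≥ n = 3, violating 0 ≤ l ≤ n−1.
The remaining sets (a), (b) satisfy all four rules.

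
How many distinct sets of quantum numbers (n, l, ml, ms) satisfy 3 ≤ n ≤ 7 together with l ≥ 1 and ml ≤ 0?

Go shell by shell, enumerating (l, ml) with l ≥ 1 and ml ≤ 0:
n=3 → 5; n=4 → 9; n=5 → 14; n=6 → 20; n=7 → 27.
Orbitals: 5 + 9 + 14 + 20 + 27 = 75. Including both spin states (ms = ±1/2) gives 2 × 75 = 150 states.

150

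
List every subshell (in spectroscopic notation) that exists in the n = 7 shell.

7s, 7p, 7d, 7f, 7g, 7h, 7i

For n = 7, l runs from 0 to 6. In spectroscopic notation l = 0,1,2,… ↔ s,p,d,f,g,h,i, so the subshells are 7s, 7p, 7d, 7f, 7g, 7h, 7i.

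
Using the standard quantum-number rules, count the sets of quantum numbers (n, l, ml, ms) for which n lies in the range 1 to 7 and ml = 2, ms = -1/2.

15

Per-shell orbital counts meeting the constraint:
n=3 → 1; n=4 → 2; n=5 → 3; n=6 → 4; n=7 → 5.
Orbitals: 1 + 2 + 3 + 4 + 5 = 15. With ms fixed to -1/2 there is one state per orbital, so 15 states.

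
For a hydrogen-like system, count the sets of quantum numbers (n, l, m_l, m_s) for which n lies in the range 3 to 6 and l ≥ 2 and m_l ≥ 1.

60

Go shell by shell, enumerating (l, m_l) with l ≥ 2 and m_l ≥ 1:
n=3 → 2; n=4 → 5; n=5 → 9; n=6 → 14.
Orbitals: 2 + 5 + 9 + 14 = 30. Including both spin states (m_s = ±1/2) gives 2 × 30 = 60 states.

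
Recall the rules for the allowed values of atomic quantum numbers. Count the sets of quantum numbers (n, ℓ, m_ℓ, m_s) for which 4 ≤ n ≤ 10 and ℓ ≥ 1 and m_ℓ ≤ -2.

238

Treat each shell separately and count matching orbitals:
n=4 → 3; n=5 → 6; n=6 → 10; n=7 → 15; n=8 → 21; n=9 → 28; n=10 → 36.
Orbitals: 3 + 6 + 10 + 15 + 21 + 28 + 36 = 119. Including both spin states (m_s = ±1/2) gives 2 × 119 = 238 states.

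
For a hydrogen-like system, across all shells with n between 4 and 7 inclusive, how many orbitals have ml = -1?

18

Treat each shell separately and count matching orbitals:
n=4 → 3; n=5 → 4; n=6 → 5; n=7 → 6.
Total orbitals: 3 + 4 + 5 + 6 = 18.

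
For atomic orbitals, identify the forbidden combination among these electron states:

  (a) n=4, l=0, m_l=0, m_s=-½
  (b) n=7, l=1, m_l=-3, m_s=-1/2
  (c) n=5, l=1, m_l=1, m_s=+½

(b)

(b) has |m_l| = 3 > l = 1, violating −l ≤ m_l ≤ l.
The remaining sets (a), (c) satisfy all four rules.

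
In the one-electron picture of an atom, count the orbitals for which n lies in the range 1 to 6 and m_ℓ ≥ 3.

Work shell by shell — for each n, count the (ℓ, m_ℓ) pairs that satisfy m_ℓ ≥ 3:
n=4 → 1; n=5 → 3; n=6 → 6.
Total orbitals: 1 + 3 + 6 = 10.

10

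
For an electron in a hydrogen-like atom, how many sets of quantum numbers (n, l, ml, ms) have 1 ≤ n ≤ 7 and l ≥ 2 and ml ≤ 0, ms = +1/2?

65

Per-shell orbital counts meeting the constraint:
n=3 → 3; n=4 → 7; n=5 → 12; n=6 → 18; n=7 → 25.
Orbitals: 3 + 7 + 12 + 18 + 25 = 65. With ms fixed to +1/2 there is one state per orbital, so 65 states.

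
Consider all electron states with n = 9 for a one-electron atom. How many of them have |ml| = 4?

20

For n = 9, l ranges over 0 … 8.
The (l, ml) pairs meeting |ml| = 4 give: l=4 → 2; l=5 → 2; l=6 → 2; l=7 → 2; l=8 → 2.
Orbitals: 2 + 2 + 2 + 2 + 2 = 10. Each orbital carries two spin states, so 10 × 2 = 20 states.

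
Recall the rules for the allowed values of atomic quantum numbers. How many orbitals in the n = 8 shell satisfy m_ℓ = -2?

6

With n = 8 the allowed ℓ are 0, 1, …, 7.
Per ℓ-value: ℓ=2 → 1; ℓ=3 → 1; ℓ=4 → 1; ℓ=5 → 1; ℓ=6 → 1; ℓ=7 → 1.
Total orbitals: 1 + 1 + 1 + 1 + 1 + 1 = 6.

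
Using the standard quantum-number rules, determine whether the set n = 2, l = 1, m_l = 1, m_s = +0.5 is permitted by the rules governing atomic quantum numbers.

Allowed

n = 2 is a positive integer. l = 1 satisfies 0 ≤ l ≤ n−1 = 1. m_l = 1 lies in the range −l … +l (here −1 … 1). m_s = +1/2 is one of ±1/2.
All four constraints are satisfied.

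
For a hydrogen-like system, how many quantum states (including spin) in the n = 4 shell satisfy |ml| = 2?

8

Go through l = 0, …, 3 (the values permitted for n = 4).
The (l, ml) pairs meeting |ml| = 2 give: l=2 → 2; l=3 → 2.
Orbitals: 2 + 2 = 4. Each orbital carries two spin states, so 4 × 2 = 8 states.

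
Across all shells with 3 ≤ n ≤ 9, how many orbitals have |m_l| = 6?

Treat each shell separately and count matching orbitals:
n=7 → 2; n=8 → 4; n=9 → 6.
Total orbitals: 2 + 4 + 6 = 12.

12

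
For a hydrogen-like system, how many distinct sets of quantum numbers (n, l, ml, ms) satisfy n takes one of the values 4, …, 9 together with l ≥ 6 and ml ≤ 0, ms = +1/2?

46

Count contributing orbitals for each principal shell:
n=7 → 7; n=8 → 15; n=9 → 24.
Orbitals: 7 + 15 + 24 = 46. With ms fixed to +1/2 there is one state per orbital, so 46 states.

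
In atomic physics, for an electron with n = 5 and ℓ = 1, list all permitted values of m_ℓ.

m_ℓ takes every integer from −ℓ to +ℓ. With ℓ = 1 that gives the 3 values -1, 0, 1.

-1, 0, 1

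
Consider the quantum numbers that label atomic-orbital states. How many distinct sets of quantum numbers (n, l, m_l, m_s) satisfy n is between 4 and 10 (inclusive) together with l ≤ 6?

546

Work shell by shell — for each n, count the (l, m_l) pairs that satisfy l ≤ 6:
n=4 → 16; n=5 → 25; n=6 → 36; n=7 → 49; n=8 → 49; n=9 → 49; n=10 → 49.
Orbitals: 16 + 25 + 36 + 49 + 49 + 49 + 49 = 273. Including both spin states (m_s = ±1/2) gives 2 × 273 = 546 states.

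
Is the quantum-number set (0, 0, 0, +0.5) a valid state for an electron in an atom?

Not allowed

The principal quantum number must be a positive integer (n ≥ 1), but here n = 0.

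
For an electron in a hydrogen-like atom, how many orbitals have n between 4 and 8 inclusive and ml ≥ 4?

20

Work shell by shell — for each n, count the (l, ml) pairs that satisfy ml ≥ 4:
n=5 → 1; n=6 → 3; n=7 → 6; n=8 → 10.
Total orbitals: 1 + 3 + 6 + 10 = 20.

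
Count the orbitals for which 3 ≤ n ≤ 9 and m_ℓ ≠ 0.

238

Count contributing orbitals for each principal shell:
n=3 → 6; n=4 → 12; n=5 → 20; n=6 → 30; n=7 → 42; n=8 → 56; n=9 → 72.
Total orbitals: 6 + 12 + 20 + 30 + 42 + 56 + 72 = 238.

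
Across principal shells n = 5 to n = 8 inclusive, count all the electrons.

348

Shell n has n² orbitals: 5²=25 + 6²=36 + 7²=49 + 8²=64 = 174 orbitals.
Two spin states per orbital: 2 × 174 = 348 electrons.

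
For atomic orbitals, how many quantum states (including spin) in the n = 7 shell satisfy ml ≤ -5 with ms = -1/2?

For n = 7, l ranges over 0 … 6.
Per l-value: l=5 → 1; l=6 → 2.
Orbitals: 1 + 2 = 3. With ms fixed to a single value there is one state per orbital, giving 3 states.

3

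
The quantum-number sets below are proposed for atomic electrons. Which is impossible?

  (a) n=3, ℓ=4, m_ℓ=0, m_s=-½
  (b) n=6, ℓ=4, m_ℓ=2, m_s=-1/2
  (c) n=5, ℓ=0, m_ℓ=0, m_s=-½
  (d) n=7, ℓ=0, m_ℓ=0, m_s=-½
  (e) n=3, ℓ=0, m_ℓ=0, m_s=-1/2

(a) has ℓ = 4 ≥ n = 3, violating 0 ≤ ℓ ≤ n−1.
The remaining sets (b), (c), (d), (e) satisfy all four rules.

(a)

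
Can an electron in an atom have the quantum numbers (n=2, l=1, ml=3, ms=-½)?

The magnetic quantum number must satisfy −l ≤ ml ≤ l. With l = 1, ml can only be -1, 0, 1, so ml = 3 is forbidden.

Invalid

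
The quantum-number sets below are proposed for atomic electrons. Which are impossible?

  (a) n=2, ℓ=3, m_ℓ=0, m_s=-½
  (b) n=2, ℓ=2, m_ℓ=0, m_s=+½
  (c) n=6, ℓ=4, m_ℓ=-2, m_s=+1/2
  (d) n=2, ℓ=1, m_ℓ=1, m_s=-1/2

(a) and (b)

(a) has ℓ = 3 ≥ n = 2, violating 0 ≤ ℓ ≤ n−1.
(b) has ℓ = 2 ≥ n = 2, violating 0 ≤ ℓ ≤ n−1.
The remaining sets (c), (d) satisfy all four rules.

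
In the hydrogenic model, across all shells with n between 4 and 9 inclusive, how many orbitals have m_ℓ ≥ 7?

4

Work shell by shell — for each n, count the (ℓ, m_ℓ) pairs that satisfy m_ℓ ≥ 7:
n=8 → 1; n=9 → 3.
Total orbitals: 1 + 3 = 4.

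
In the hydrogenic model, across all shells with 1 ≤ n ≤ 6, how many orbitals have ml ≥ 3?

10

Count contributing orbitals for each principal shell:
n=4 → 1; n=5 → 3; n=6 → 6.
Total orbitals: 1 + 3 + 6 = 10.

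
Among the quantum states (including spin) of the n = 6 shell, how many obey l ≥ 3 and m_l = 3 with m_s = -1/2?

3

For n = 6, l ranges over 0 … 5.
The (l, m_l) pairs meeting l ≥ 3 and m_l = 3 give: l=3 → 1; l=4 → 1; l=5 → 1.
Orbitals: 1 + 1 + 1 = 3. With m_s fixed to a single value there is one state per orbital, giving 3 states.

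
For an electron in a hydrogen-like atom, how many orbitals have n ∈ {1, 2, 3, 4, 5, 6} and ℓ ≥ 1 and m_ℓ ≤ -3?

Treat each shell separately and count matching orbitals:
n=4 → 1; n=5 → 3; n=6 → 6.
Total orbitals: 1 + 3 + 6 = 10.

10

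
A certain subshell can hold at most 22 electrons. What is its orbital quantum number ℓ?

ℓ = 5 (h)

2(2ℓ+1) = 22 ⇒ 2ℓ+1 = 11 ⇒ ℓ = 5.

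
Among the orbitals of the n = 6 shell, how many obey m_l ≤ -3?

Go through l = 0, …, 5 (the values permitted for n = 6).
Per l-value: l=3 → 1; l=4 → 2; l=5 → 3.
Total orbitals: 1 + 2 + 3 = 6.

6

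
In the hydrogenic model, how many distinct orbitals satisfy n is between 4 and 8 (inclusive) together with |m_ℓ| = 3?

Treat each shell separately and count matching orbitals:
n=4 → 2; n=5 → 4; n=6 → 6; n=7 → 8; n=8 → 10.
Total orbitals: 2 + 4 + 6 + 8 + 10 = 30.

30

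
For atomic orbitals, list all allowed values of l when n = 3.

0, 1, 2

l is an integer with 0 ≤ l ≤ n−1, so for n = 3: l = 0, 1, 2.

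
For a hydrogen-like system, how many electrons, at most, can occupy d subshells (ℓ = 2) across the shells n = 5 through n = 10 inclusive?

A d subshell (ℓ = 2) exists for every n ≥ 3, so shells n = 5, 6, 7, 8, 9, 10 each contribute one — 6 subshells.
Since each d subshell holds 2(2·2+1) = 10 electrons, the total is 6 × 10 = 60.

60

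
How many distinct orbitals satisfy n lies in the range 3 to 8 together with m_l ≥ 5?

Per-shell orbital counts meeting the constraint:
n=6 → 1; n=7 → 3; n=8 → 6.
Total orbitals: 1 + 3 + 6 = 10.

10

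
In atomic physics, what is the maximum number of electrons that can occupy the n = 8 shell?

A shell holds 2n² electrons: 2 × 8² = 2 × 64 = 128.

128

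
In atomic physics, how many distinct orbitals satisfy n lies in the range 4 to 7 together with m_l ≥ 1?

52

Work shell by shell — for each n, count the (l, m_l) pairs that satisfy m_l ≥ 1:
n=4 → 6; n=5 → 10; n=6 → 15; n=7 → 21.
Total orbitals: 6 + 10 + 15 + 21 = 52.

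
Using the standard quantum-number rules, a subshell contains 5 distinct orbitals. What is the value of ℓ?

ℓ = 2

2ℓ+1 = 5 gives ℓ = 2.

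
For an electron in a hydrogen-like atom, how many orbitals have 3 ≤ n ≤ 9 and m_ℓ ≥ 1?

Work shell by shell — for each n, count the (ℓ, m_ℓ) pairs that satisfy m_ℓ ≥ 1:
n=3 → 3; n=4 → 6; n=5 → 10; n=6 → 15; n=7 → 21; n=8 → 28; n=9 → 36.
Total orbitals: 3 + 6 + 10 + 15 + 21 + 28 + 36 = 119.

119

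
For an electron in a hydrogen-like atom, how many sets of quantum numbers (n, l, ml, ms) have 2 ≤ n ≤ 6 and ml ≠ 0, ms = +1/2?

For each n in the range, tally the orbitals obeying ml ≠ 0:
n=2 → 2; n=3 → 6; n=4 → 12; n=5 → 20; n=6 → 30.
Orbitals: 2 + 6 + 12 + 20 + 30 = 70. With ms fixed to +1/2 there is one state per orbital, so 70 states.

70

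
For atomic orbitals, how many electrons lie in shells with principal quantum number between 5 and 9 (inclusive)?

Shell n has n² orbitals: 5²=25 + 6²=36 + 7²=49 + 8²=64 + 9²=81 = 255 orbitals.
Two spin states per orbital: 2 × 255 = 510 electrons.

510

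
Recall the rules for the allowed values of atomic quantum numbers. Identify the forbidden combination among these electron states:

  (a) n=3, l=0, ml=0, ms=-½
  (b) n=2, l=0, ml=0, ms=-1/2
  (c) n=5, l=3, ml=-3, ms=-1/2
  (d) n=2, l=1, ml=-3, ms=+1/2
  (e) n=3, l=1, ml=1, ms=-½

(d)

(d) has |ml| = 3 > l = 1, violating −l ≤ ml ≤ l.
The remaining sets (a), (b), (c), (e) satisfy all four rules.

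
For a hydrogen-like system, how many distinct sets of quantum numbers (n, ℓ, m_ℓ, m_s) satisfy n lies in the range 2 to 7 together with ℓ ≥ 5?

Treat each shell separately and count matching orbitals:
n=6 → 11; n=7 → 24.
Orbitals: 11 + 24 = 35. Including both spin states (m_s = ±1/2) gives 2 × 35 = 70 states.

70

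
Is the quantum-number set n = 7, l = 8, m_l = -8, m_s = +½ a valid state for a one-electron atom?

Invalid

The orbital quantum number must satisfy 0 ≤ l ≤ n−1. With n = 7 the allowed l values are 0, 1, 2, 3, 4, 5, 6, so l = 8 is out of range.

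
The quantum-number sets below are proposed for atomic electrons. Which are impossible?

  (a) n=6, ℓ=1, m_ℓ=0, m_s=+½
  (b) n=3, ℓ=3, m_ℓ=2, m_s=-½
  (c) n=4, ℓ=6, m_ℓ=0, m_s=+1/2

(b) has ℓ = 3 ≥ n = 3, violating 0 ≤ ℓ ≤ n−1.
(c) has ℓ = 6 ≥ n = 4, violating 0 ≤ ℓ ≤ n−1.
The remaining set (a) satisfies all four rules.

(b) and (c)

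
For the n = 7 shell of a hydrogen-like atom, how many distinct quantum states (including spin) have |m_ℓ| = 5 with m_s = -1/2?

For n = 7, ℓ ranges over 0 … 6.
Contributions: ℓ=5 → 2; ℓ=6 → 2.
Orbitals: 2 + 2 = 4. With m_s fixed to a single value there is one state per orbital, giving 4 states.

4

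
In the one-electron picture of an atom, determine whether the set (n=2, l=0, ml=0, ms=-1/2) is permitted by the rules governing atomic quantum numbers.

n = 2 is a positive integer. l = 0 satisfies 0 ≤ l ≤ n−1 = 1. ml = 0 lies in the range −l … +l (here 0). ms = -1/2 is one of ±1/2.
All four constraints are satisfied.

Yes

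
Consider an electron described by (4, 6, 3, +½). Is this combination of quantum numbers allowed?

The orbital quantum number must satisfy 0 ≤ ℓ ≤ n−1. With n = 4 the allowed ℓ values are 0, 1, 2, 3, so ℓ = 6 is out of range.

Not allowed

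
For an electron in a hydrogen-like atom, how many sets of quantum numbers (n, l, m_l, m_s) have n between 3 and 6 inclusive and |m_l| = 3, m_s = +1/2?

12

Count contributing orbitals for each principal shell:
n=4 → 2; n=5 → 4; n=6 → 6.
Orbitals: 2 + 4 + 6 = 12. With m_s fixed to +1/2 there is one state per orbital, so 12 states.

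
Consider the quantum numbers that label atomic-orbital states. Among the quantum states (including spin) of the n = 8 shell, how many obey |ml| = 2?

24

Orbitals with |ml| = 2, by l: l=2 → 2; l=3 → 2; l=4 → 2; l=5 → 2; l=6 → 2; l=7 → 2.
Orbitals: 2 + 2 + 2 + 2 + 2 + 2 = 12. Each orbital carries two spin states, so 12 × 2 = 24 states.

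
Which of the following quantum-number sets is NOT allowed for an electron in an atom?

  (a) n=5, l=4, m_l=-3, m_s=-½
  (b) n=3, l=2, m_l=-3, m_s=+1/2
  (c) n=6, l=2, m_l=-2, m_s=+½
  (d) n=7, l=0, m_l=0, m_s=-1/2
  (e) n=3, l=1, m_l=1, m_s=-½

(b) has |m_l| = 3 > l = 2, violating −l ≤ m_l ≤ l.
The remaining sets (a), (c), (d), (e) satisfy all four rules.

(b)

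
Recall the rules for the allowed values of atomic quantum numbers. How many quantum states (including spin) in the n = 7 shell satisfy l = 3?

The (l, ml) pairs meeting l = 3 give: l=3 → 7.
Orbitals: 7. Each orbital carries two spin states, so 7 × 2 = 14 states.

14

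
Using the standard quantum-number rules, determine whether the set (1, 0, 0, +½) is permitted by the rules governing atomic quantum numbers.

Allowed

n = 1 is a positive integer. l = 0 satisfies 0 ≤ l ≤ n−1 = 0. ml = 0 lies in the range −l … +l (here 0). ms = +1/2 is one of ±1/2.
All four constraints are satisfied.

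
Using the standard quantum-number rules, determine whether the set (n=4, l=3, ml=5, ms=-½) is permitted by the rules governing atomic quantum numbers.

Not allowed

The magnetic quantum number must satisfy −l ≤ ml ≤ l. With l = 3, ml can only be -3, -2, -1, 0, 1, 2, 3, so ml = 5 is forbidden.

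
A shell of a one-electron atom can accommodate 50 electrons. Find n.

2n² = 50 ⇒ n² = 25 ⇒ n = 5.

n = 5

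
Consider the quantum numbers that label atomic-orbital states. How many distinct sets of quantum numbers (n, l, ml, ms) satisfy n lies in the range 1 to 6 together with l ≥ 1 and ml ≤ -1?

Work shell by shell — for each n, count the (l, ml) pairs that satisfy l ≥ 1 and ml ≤ -1:
n=2 → 1; n=3 → 3; n=4 → 6; n=5 → 10; n=6 → 15.
Orbitals: 1 + 3 + 6 + 10 + 15 = 35. Including both spin states (ms = ±1/2) gives 2 × 35 = 70 states.

70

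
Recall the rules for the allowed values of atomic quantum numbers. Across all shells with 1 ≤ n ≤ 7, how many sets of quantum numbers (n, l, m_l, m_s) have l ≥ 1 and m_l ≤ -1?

112

Go shell by shell, enumerating (l, m_l) with l ≥ 1 and m_l ≤ -1:
n=2 → 1; n=3 → 3; n=4 → 6; n=5 → 10; n=6 → 15; n=7 → 21.
Orbitals: 1 + 3 + 6 + 10 + 15 + 21 = 56. Including both spin states (m_s = ±1/2) gives 2 × 56 = 112 states.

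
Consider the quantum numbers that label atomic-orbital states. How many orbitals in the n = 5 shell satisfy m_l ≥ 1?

10

Contributions: l=1 → 1; l=2 → 2; l=3 → 3; l=4 → 4.
Total orbitals: 1 + 2 + 3 + 4 = 10.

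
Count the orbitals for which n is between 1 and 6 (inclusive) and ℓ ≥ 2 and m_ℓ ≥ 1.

30

Count contributing orbitals for each principal shell:
n=3 → 2; n=4 → 5; n=5 → 9; n=6 → 14.
Total orbitals: 2 + 5 + 9 + 14 = 30.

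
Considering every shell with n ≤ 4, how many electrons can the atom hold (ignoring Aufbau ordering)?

60

Total orbitals = 1² + 2² + 3² + 4² = 30. Doubling for spin gives 60 electrons.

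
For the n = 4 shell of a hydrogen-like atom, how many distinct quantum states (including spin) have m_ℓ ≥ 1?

12

The n = 4 shell has ℓ = 0 through 3; check each.
Contributions: ℓ=1 → 1; ℓ=2 → 2; ℓ=3 → 3.
Orbitals: 1 + 2 + 3 = 6. Each orbital carries two spin states, so 6 × 2 = 12 states.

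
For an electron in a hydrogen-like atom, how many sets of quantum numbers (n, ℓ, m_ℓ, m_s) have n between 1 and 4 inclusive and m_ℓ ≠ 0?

40

Treat each shell separately and count matching orbitals:
n=2 → 2; n=3 → 6; n=4 → 12.
Orbitals: 2 + 6 + 12 = 20. Including both spin states (m_s = ±1/2) gives 2 × 20 = 40 states.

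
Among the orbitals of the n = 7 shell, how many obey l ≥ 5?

With n = 7 the allowed l are 0, 1, …, 6.
The (l, ml) pairs meeting l ≥ 5 give: l=5 → 11; l=6 → 13.
Total orbitals: 11 + 13 = 24.

24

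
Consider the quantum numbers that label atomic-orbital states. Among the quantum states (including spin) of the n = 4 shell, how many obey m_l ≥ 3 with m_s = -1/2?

Contributions: l=3 → 1.
Orbitals: 1. With m_s fixed to a single value there is one state per orbital, giving 1 state.

1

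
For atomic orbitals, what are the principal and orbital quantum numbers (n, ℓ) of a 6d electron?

n = 6, ℓ = 2

The leading integer gives n = 6; the letter 'd' means ℓ = 2.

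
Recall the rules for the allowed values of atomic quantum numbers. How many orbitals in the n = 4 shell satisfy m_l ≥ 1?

6

With n = 4 the allowed l are 0, 1, …, 3.
Contributions: l=1 → 1; l=2 → 2; l=3 → 3.
Total orbitals: 1 + 2 + 3 = 6.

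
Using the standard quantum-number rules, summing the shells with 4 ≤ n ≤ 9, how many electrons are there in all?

Shell n has n² orbitals: 4²=16 + 5²=25 + 6²=36 + 7²=49 + 8²=64 + 9²=81 = 271 orbitals.
Two spin states per orbital: 2 × 271 = 542 electrons.

542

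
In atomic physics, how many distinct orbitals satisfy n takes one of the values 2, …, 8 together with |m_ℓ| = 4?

20

Per-shell orbital counts meeting the constraint:
n=5 → 2; n=6 → 4; n=7 → 6; n=8 → 8.
Total orbitals: 2 + 4 + 6 + 8 = 20.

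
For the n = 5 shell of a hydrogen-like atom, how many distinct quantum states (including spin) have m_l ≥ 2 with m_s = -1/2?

6

The n = 5 shell has l = 0 through 4; check each.
The (l, m_l) pairs meeting m_l ≥ 2 give: l=2 → 1; l=3 → 2; l=4 → 3.
Orbitals: 1 + 2 + 3 = 6. With m_s fixed to a single value there is one state per orbital, giving 6 states.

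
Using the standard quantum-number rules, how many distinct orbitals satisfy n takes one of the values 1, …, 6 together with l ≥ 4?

Work shell by shell — for each n, count the (l, ml) pairs that satisfy l ≥ 4:
n=5 → 9; n=6 → 20.
Total orbitals: 9 + 20 = 29.

29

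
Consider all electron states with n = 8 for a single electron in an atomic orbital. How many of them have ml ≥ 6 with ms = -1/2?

With n = 8 the allowed l are 0, 1, …, 7.
Per l-value: l=6 → 1; l=7 → 2.
Orbitals: 1 + 2 = 3. With ms fixed to a single value there is one state per orbital, giving 3 states.

3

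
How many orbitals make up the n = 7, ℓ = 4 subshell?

9

A subshell has 2ℓ+1 orbitals; with ℓ = 4, that's 9.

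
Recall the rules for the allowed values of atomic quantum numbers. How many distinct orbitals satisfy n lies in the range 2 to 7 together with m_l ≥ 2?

Per-shell orbital counts meeting the constraint:
n=3 → 1; n=4 → 3; n=5 → 6; n=6 → 10; n=7 → 15.
Total orbitals: 1 + 3 + 6 + 10 + 15 = 35.

35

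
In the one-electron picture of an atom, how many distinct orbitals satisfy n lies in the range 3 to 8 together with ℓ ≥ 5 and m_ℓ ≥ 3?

For each n in the range, tally the orbitals obeying ℓ ≥ 5 and m_ℓ ≥ 3:
n=6 → 3; n=7 → 7; n=8 → 12.
Total orbitals: 3 + 7 + 12 = 22.

22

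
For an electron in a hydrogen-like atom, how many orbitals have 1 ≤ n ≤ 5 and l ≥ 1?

50

Work shell by shell — for each n, count the (l, m_l) pairs that satisfy l ≥ 1:
n=2 → 3; n=3 → 8; n=4 → 15; n=5 → 24.
Total orbitals: 3 + 8 + 15 + 24 = 50.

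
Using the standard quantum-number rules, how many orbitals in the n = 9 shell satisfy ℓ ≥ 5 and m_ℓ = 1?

Go through ℓ = 0, …, 8 (the values permitted for n = 9).
Per ℓ-value: ℓ=5 → 1; ℓ=6 → 1; ℓ=7 → 1; ℓ=8 → 1.
Total orbitals: 1 + 1 + 1 + 1 = 4.

4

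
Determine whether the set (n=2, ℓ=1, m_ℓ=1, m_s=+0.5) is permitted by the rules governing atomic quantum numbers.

n = 2 is a positive integer. ℓ = 1 satisfies 0 ≤ ℓ ≤ n−1 = 1. m_ℓ = 1 lies in the range −ℓ … +ℓ (here −1 … 1). m_s = +1/2 is one of ±1/2.
All four constraints are satisfied.

Valid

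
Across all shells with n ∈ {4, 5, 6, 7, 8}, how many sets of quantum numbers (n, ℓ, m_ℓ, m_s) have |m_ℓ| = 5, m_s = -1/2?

12

Treat each shell separately and count matching orbitals:
n=6 → 2; n=7 → 4; n=8 → 6.
Orbitals: 2 + 4 + 6 = 12. With m_s fixed to -1/2 there is one state per orbital, so 12 states.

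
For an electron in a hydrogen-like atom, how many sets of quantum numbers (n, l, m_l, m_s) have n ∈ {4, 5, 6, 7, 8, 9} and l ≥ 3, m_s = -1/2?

Go shell by shell, enumerating (l, m_l) with l ≥ 3:
n=4 → 7; n=5 → 16; n=6 → 27; n=7 → 40; n=8 → 55; n=9 → 72.
Orbitals: 7 + 16 + 27 + 40 + 55 + 72 = 217. With m_s fixed to -1/2 there is one state per orbital, so 217 states.

217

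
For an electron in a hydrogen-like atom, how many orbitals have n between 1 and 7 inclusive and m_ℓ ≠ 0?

Go shell by shell, enumerating (ℓ, m_ℓ) with m_ℓ ≠ 0:
n=2 → 2; n=3 → 6; n=4 → 12; n=5 → 20; n=6 → 30; n=7 → 42.
Total orbitals: 2 + 6 + 12 + 20 + 30 + 42 = 112.

112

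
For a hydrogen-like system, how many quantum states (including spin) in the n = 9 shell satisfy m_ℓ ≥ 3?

The n = 9 shell has ℓ = 0 through 8; check each.
The (ℓ, m_ℓ) pairs meeting m_ℓ ≥ 3 give: ℓ=3 → 1; ℓ=4 → 2; ℓ=5 → 3; ℓ=6 → 4; ℓ=7 → 5; ℓ=8 → 6.
Orbitals: 1 + 2 + 3 + 4 + 5 + 6 = 21. Each orbital carries two spin states, so 21 × 2 = 42 states.

42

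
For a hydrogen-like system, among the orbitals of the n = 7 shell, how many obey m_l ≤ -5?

3

The n = 7 shell has l = 0 through 6; check each.
Orbitals with m_l ≤ -5, by l: l=5 → 1; l=6 → 2.
Total orbitals: 1 + 2 = 3.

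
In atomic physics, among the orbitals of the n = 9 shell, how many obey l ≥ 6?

45

Orbitals with l ≥ 6, by l: l=6 → 13; l=7 → 15; l=8 → 17.
Total orbitals: 13 + 15 + 17 = 45.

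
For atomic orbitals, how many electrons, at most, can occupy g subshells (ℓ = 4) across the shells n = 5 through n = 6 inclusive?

36

A g subshell (ℓ = 4) exists for every n ≥ 5, so shells n = 5, 6 each contribute one — 2 subshells.
Since each g subshell holds 2(2·4+1) = 18 electrons, the total is 2 × 18 = 36.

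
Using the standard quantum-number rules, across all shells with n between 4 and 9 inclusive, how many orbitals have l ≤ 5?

185

Per-shell orbital counts meeting the constraint:
n=4 → 16; n=5 → 25; n=6 → 36; n=7 → 36; n=8 → 36; n=9 → 36.
Total orbitals: 16 + 25 + 36 + 36 + 36 + 36 = 185.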